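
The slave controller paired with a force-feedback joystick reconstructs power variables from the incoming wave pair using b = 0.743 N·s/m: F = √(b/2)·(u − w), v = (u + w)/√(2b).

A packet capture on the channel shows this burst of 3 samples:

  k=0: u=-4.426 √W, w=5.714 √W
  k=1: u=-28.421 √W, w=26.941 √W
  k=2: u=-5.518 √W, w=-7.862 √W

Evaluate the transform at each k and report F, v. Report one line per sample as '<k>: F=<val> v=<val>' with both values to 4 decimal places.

0: F=-6.1804 v=1.0566
1: F=-33.7436 v=-1.2141
2: F=1.4287 v=-10.9761

k=0: u−w=-10.1400, u+w=1.2880; √(b/2)=0.6095, √(2b)=1.2190; F=0.6095×(-10.14)=-6.1804, v=1.2880/1.2190=1.0566
k=1: u−w=-55.3620, u+w=-1.4800; √(b/2)=0.6095, √(2b)=1.2190; F=0.6095×(-55.362)=-33.7436, v=-1.4800/1.2190=-1.2141
k=2: u−w=2.3440, u+w=-13.3800; √(b/2)=0.6095, √(2b)=1.2190; F=0.6095×2.344=1.4287, v=-13.3800/1.2190=-10.9761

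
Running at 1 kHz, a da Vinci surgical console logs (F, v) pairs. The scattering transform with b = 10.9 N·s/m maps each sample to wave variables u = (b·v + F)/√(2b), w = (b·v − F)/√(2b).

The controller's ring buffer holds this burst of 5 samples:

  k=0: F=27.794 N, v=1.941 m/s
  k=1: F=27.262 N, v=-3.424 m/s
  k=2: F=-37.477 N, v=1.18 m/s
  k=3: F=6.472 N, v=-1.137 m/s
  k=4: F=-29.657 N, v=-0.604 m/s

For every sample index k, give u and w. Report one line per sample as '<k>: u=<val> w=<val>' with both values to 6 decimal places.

0: u=10.484131 w=-1.421511
1: u=-2.154530 w=-13.832287
2: u=-5.271954 w=10.781429
3: u=-1.268203 w=-4.040503
4: u=-7.761884 w=4.941779

k=0: b·v=10.9×1.941=21.156900; √(2b)=4.669047; u=(21.156900+27.794)/4.669047=10.484131, w=(21.156900−27.794)/4.669047=-1.421511
k=1: b·v=10.9×(-3.424)=-37.321600; √(2b)=4.669047; u=(-37.321600+27.262)/4.669047=-2.154530, w=(-37.321600−27.262)/4.669047=-13.832287
k=2: b·v=10.9×1.18=12.862000; √(2b)=4.669047; u=(12.862000+(-37.477))/4.669047=-5.271954, w=(12.862000−(-37.477))/4.669047=10.781429
k=3: b·v=10.9×(-1.137)=-12.393300; √(2b)=4.669047; u=(-12.393300+6.472)/4.669047=-1.268203, w=(-12.393300−6.472)/4.669047=-4.040503
k=4: b·v=10.9×(-0.604)=-6.583600; √(2b)=4.669047; u=(-6.583600+(-29.657))/4.669047=-7.761884, w=(-6.583600−(-29.657))/4.669047=4.941779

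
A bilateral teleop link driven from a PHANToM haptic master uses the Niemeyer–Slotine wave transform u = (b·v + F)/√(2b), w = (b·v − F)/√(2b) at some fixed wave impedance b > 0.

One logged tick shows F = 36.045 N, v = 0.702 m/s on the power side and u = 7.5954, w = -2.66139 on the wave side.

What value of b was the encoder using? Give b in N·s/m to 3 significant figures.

b = 24.7 N·s/m

u + w = 4.93401;  u + w = √(2b)·v, so √(2b) = 4.93401/0.702 = 7.02850.
b = (√(2b))²/2 = 49.39987/2 = 24.69994.
(Check via u − w = 2F/√(2b): u − w = 10.25679, 2F/√(2b) = 10.25681.)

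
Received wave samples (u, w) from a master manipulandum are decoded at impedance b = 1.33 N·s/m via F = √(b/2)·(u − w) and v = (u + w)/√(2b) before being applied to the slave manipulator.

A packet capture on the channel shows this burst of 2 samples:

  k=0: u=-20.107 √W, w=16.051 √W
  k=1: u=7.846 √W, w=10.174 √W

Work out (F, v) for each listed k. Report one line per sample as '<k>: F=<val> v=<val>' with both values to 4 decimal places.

0: F=-29.4860 v=-2.4869
1: F=-1.8984 v=11.0488

k=0: u−w=-36.1580, u+w=-4.0560; √(b/2)=0.8155, √(2b)=1.6310; F=0.8155×(-36.158)=-29.4860, v=-4.0560/1.6310=-2.4869
k=1: u−w=-2.3280, u+w=18.0200; √(b/2)=0.8155, √(2b)=1.6310; F=0.8155×(-2.328)=-1.8984, v=18.0200/1.6310=11.0488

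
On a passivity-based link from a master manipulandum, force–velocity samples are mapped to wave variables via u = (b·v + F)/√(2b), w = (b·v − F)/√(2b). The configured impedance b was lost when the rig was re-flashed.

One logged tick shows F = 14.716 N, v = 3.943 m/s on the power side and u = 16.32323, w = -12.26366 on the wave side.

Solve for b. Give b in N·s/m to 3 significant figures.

b = 0.53 N·s/m

u + w = 4.0596;  u + w = √(2b)·v, so √(2b) = 4.0596/3.943 = 1.0296.
b = (√(2b))²/2 = 1.0600/2 = 0.5300.
(Check via u − w = 2F/√(2b): u − w = 28.5869, 2F/√(2b) = 28.5869.)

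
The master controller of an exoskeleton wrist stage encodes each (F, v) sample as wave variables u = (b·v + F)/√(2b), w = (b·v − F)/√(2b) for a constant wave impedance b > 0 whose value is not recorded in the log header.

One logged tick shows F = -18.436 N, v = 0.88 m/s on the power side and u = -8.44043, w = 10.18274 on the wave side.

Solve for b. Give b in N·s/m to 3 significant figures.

u + w = 1.74231;  u + w = √(2b)·v, so √(2b) = 1.74231/0.88 = 1.97990.
b = (√(2b))²/2 = 3.92000/2 = 1.96000.
(Check via u − w = 2F/√(2b): u − w = -18.62317, 2F/√(2b) = -18.62318.)

b = 1.96 N·s/m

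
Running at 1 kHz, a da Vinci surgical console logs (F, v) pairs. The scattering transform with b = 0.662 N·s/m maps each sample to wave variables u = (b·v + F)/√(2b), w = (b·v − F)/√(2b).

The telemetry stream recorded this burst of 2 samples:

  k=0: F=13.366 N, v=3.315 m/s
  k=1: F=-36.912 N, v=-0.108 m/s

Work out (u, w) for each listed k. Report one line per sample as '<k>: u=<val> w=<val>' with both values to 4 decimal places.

0: u=13.5232 w=-9.7088
1: u=-32.1413 w=32.0171

k=0: b·v=0.662×3.315=2.1945; √(2b)=1.1507; u=(2.1945+13.366)/1.1507=13.5232, w=(2.1945−13.366)/1.1507=-9.7088
k=1: b·v=0.662×(-0.108)=-0.0715; √(2b)=1.1507; u=(-0.0715+(-36.912))/1.1507=-32.1413, w=(-0.0715−(-36.912))/1.1507=32.0171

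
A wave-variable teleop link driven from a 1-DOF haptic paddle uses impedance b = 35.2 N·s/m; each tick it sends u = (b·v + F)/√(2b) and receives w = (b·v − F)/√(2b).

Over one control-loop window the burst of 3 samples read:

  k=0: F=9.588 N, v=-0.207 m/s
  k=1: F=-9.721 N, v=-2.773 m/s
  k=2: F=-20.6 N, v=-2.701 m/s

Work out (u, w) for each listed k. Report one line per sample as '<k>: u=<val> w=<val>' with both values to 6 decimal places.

k=0: b·v=35.2×(-0.207)=-7.286400; √(2b)=8.390471; u=(-7.286400+9.588)/8.390471=0.274311, w=(-7.286400−9.588)/8.390471=-2.011139
k=1: b·v=35.2×(-2.773)=-97.609600; √(2b)=8.390471; u=(-97.609600+(-9.721))/8.390471=-12.791964, w=(-97.609600−(-9.721))/8.390471=-10.474812
k=2: b·v=35.2×(-2.701)=-95.075200; √(2b)=8.390471; u=(-95.075200+(-20.6))/8.390471=-13.786497, w=(-95.075200−(-20.6))/8.390471=-8.876165

0: u=0.274311 w=-2.011139
1: u=-12.791964 w=-10.474812
2: u=-13.786497 w=-8.876165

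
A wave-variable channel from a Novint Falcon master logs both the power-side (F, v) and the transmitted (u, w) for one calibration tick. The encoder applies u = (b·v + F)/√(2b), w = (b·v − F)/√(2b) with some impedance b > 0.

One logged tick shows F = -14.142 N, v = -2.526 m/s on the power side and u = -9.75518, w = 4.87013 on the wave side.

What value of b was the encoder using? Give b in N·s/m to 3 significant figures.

b = 1.87 N·s/m

u + w = -4.8850;  u + w = √(2b)·v, so √(2b) = -4.8850/(-2.526) = 1.9339.
b = (√(2b))²/2 = 3.7400/2 = 1.8700.
(Check via u − w = 2F/√(2b): u − w = -14.6253, 2F/√(2b) = -14.6253.)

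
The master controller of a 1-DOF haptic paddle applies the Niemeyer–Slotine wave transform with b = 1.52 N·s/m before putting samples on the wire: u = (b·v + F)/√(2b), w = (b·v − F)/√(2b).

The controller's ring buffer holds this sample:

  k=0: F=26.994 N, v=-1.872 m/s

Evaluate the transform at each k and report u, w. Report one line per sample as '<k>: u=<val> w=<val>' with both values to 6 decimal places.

k=0: b·v=1.52×(-1.872)=-2.845440; √(2b)=1.743560; u=(-2.845440+26.994)/1.743560=13.850149, w=(-2.845440−26.994)/1.743560=-17.114093

0: u=13.850149 w=-17.114093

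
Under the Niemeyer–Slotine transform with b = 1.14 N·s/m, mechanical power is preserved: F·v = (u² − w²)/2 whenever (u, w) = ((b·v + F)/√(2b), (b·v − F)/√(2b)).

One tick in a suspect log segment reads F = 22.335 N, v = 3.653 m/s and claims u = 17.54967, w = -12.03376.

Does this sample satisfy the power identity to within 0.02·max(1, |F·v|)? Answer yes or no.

yes

F·v = 22.335×3.653 = 81.5898 W.
(u² − w²)/2 = (307.9909 − 144.8114)/2 = 81.5898 W.
|Δ| = 0.0000;  2% of max(1, |F·v|) = 1.6318.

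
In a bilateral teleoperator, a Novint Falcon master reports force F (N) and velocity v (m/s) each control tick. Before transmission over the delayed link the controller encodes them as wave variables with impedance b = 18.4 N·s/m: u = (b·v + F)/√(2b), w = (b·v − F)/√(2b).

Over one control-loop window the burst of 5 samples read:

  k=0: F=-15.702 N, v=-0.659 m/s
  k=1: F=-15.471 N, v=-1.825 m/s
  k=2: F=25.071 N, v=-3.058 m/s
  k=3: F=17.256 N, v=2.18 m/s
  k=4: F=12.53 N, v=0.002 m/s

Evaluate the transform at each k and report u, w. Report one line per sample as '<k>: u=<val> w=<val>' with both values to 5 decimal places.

k=0: b·v=18.4×(-0.659)=-12.12560; √(2b)=6.06630; u=(-12.12560+(-15.702))/6.06630=-4.58724, w=(-12.12560−(-15.702))/6.06630=0.58955
k=1: b·v=18.4×(-1.825)=-33.58000; √(2b)=6.06630; u=(-33.58000+(-15.471))/6.06630=-8.08582, w=(-33.58000−(-15.471))/6.06630=-2.98518
k=2: b·v=18.4×(-3.058)=-56.26720; √(2b)=6.06630; u=(-56.26720+25.071)/6.06630=-5.14254, w=(-56.26720−25.071)/6.06630=-13.40821
k=3: b·v=18.4×2.18=40.11200; √(2b)=6.06630; u=(40.11200+17.256)/6.06630=9.45683, w=(40.11200−17.256)/6.06630=3.76770
k=4: b·v=18.4×0.002=0.03680; √(2b)=6.06630; u=(0.03680+12.53)/6.06630=2.07158, w=(0.03680−12.53)/6.06630=-2.05944

0: u=-4.58724 w=0.58955
1: u=-8.08582 w=-2.98518
2: u=-5.14254 w=-13.40821
3: u=9.45683 w=3.76770
4: u=2.07158 w=-2.05944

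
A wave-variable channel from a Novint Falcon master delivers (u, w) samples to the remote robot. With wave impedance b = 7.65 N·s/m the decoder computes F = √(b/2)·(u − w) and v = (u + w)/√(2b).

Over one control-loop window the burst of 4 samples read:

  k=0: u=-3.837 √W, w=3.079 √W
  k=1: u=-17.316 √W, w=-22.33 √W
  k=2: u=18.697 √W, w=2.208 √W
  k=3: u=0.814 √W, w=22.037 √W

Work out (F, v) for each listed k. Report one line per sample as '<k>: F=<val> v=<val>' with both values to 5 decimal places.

0: F=-13.52604 v=-0.19379
1: F=9.80618 v=-10.13570
2: F=32.24854 v=5.34447
3: F=-41.50711 v=5.84197

k=0: u−w=-6.91600, u+w=-0.75800; √(b/2)=1.95576, √(2b)=3.91152; F=1.95576×(-6.916)=-13.52604, v=-0.75800/3.91152=-0.19379
k=1: u−w=5.01400, u+w=-39.64600; √(b/2)=1.95576, √(2b)=3.91152; F=1.95576×5.014=9.80618, v=-39.64600/3.91152=-10.13570
k=2: u−w=16.48900, u+w=20.90500; √(b/2)=1.95576, √(2b)=3.91152; F=1.95576×16.489=32.24854, v=20.90500/3.91152=5.34447
k=3: u−w=-21.22300, u+w=22.85100; √(b/2)=1.95576, √(2b)=3.91152; F=1.95576×(-21.223)=-41.50711, v=22.85100/3.91152=5.84197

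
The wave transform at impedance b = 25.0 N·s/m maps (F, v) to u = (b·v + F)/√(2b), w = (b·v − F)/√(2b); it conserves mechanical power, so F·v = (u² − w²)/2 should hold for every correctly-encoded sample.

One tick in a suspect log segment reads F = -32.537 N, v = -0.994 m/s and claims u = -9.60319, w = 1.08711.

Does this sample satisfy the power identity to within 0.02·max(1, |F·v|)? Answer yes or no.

F·v = (-32.537)×(-0.994) = 32.34178 W.
(u² − w²)/2 = (92.22126 − 1.18181)/2 = 45.51973 W.
|Δ| = 13.17795;  2% of max(1, |F·v|) = 0.64684.

no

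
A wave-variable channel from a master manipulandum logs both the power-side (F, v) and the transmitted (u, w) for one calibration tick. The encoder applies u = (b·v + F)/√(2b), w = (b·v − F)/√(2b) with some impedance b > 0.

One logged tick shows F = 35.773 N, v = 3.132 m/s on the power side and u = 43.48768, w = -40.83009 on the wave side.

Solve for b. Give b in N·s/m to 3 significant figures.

u + w = 2.65759;  u + w = √(2b)·v, so √(2b) = 2.65759/3.132 = 0.84853.
b = (√(2b))²/2 = 0.72000/2 = 0.36000.
(Check via u − w = 2F/√(2b): u − w = 84.31777, 2F/√(2b) = 84.31777.)

b = 0.36 N·s/m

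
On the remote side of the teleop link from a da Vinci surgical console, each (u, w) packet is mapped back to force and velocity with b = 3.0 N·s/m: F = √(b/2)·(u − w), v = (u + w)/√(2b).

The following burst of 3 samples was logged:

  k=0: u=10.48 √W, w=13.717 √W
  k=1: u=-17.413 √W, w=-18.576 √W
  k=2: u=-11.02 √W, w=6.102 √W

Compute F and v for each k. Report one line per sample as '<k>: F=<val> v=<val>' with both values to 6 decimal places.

0: F=-3.964499 v=9.878384
1: F=1.424378 v=-14.692448
2: F=-20.970082 v=-2.007765

k=0: u−w=-3.237000, u+w=24.197000; √(b/2)=1.224745, √(2b)=2.449490; F=1.224745×(-3.237)=-3.964499, v=24.197000/2.449490=9.878384
k=1: u−w=1.163000, u+w=-35.989000; √(b/2)=1.224745, √(2b)=2.449490; F=1.224745×1.163=1.424378, v=-35.989000/2.449490=-14.692448
k=2: u−w=-17.122000, u+w=-4.918000; √(b/2)=1.224745, √(2b)=2.449490; F=1.224745×(-17.122)=-20.970082, v=-4.918000/2.449490=-2.007765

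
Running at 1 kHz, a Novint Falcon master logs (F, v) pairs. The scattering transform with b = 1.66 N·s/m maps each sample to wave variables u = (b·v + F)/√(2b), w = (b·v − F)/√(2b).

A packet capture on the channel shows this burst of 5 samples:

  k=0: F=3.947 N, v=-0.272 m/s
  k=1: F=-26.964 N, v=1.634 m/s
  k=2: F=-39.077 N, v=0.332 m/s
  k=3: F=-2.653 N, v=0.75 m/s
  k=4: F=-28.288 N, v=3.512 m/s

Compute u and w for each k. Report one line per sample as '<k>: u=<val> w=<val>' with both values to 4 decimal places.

0: u=1.9184 w=-2.4140
1: u=-13.3098 w=16.2871
2: u=-21.1438 w=21.7488
3: u=-0.7727 w=2.1393
4: u=-12.3255 w=18.7246

k=0: b·v=1.66×(-0.272)=-0.4515; √(2b)=1.8221; u=(-0.4515+3.947)/1.8221=1.9184, w=(-0.4515−3.947)/1.8221=-2.4140
k=1: b·v=1.66×1.634=2.7124; √(2b)=1.8221; u=(2.7124+(-26.964))/1.8221=-13.3098, w=(2.7124−(-26.964))/1.8221=16.2871
k=2: b·v=1.66×0.332=0.5511; √(2b)=1.8221; u=(0.5511+(-39.077))/1.8221=-21.1438, w=(0.5511−(-39.077))/1.8221=21.7488
k=3: b·v=1.66×0.75=1.2450; √(2b)=1.8221; u=(1.2450+(-2.653))/1.8221=-0.7727, w=(1.2450−(-2.653))/1.8221=2.1393
k=4: b·v=1.66×3.512=5.8299; √(2b)=1.8221; u=(5.8299+(-28.288))/1.8221=-12.3255, w=(5.8299−(-28.288))/1.8221=18.7246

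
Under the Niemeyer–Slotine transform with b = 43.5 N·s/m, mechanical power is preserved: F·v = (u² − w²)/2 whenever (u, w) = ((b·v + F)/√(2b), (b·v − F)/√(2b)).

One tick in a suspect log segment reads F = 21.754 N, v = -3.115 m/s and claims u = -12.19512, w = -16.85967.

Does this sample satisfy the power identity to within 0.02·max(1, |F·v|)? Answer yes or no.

yes

F·v = 21.754×(-3.115) = -67.7637 W.
(u² − w²)/2 = (148.7210 − 284.2485)/2 = -67.7638 W.
|Δ| = 0.0001;  2% of max(1, |F·v|) = 1.3553.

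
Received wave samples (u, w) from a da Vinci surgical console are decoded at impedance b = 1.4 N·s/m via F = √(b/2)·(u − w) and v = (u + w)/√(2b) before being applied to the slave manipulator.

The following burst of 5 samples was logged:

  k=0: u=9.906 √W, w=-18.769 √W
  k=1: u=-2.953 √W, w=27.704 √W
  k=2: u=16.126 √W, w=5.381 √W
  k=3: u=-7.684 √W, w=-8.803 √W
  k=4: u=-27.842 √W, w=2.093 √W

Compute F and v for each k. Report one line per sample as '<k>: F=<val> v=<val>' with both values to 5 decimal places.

0: F=23.99123 v=-5.29666
1: F=-25.64949 v=14.79155
2: F=8.98991 v=12.85289
3: F=0.93622 v=-9.85287
4: F=-25.04542 v=-15.38797

k=0: u−w=28.67500, u+w=-8.86300; √(b/2)=0.83666, √(2b)=1.67332; F=0.83666×28.675=23.99123, v=-8.86300/1.67332=-5.29666
k=1: u−w=-30.65700, u+w=24.75100; √(b/2)=0.83666, √(2b)=1.67332; F=0.83666×(-30.657)=-25.64949, v=24.75100/1.67332=14.79155
k=2: u−w=10.74500, u+w=21.50700; √(b/2)=0.83666, √(2b)=1.67332; F=0.83666×10.745=8.98991, v=21.50700/1.67332=12.85289
k=3: u−w=1.11900, u+w=-16.48700; √(b/2)=0.83666, √(2b)=1.67332; F=0.83666×1.119=0.93622, v=-16.48700/1.67332=-9.85287
k=4: u−w=-29.93500, u+w=-25.74900; √(b/2)=0.83666, √(2b)=1.67332; F=0.83666×(-29.935)=-25.04542, v=-25.74900/1.67332=-15.38797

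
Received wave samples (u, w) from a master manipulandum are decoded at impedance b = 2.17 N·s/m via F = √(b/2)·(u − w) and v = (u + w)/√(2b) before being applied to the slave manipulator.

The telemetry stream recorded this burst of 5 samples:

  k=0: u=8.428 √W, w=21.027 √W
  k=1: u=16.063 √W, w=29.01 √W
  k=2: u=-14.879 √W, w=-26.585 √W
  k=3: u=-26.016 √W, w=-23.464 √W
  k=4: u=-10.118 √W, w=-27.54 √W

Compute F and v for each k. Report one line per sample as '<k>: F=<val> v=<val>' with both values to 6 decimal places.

k=0: u−w=-12.599000, u+w=29.455000; √(b/2)=1.041633, √(2b)=2.083267; F=1.041633×(-12.599)=-13.123538, v=29.455000/2.083267=14.138852
k=1: u−w=-12.947000, u+w=45.073000; √(b/2)=1.041633, √(2b)=2.083267; F=1.041633×(-12.947)=-13.486027, v=45.073000/2.083267=21.635732
k=2: u−w=11.706000, u+w=-41.464000; √(b/2)=1.041633, √(2b)=2.083267; F=1.041633×11.706=12.193360, v=-41.464000/2.083267=-19.903357
k=3: u−w=-2.552000, u+w=-49.480000; √(b/2)=1.041633, √(2b)=2.083267; F=1.041633×(-2.552)=-2.658248, v=-49.480000/2.083267=-23.751160
k=4: u−w=17.422000, u+w=-37.658000; √(b/2)=1.041633, √(2b)=2.083267; F=1.041633×17.422=18.147336, v=-37.658000/2.083267=-18.076418

0: F=-13.123538 v=14.138852
1: F=-13.486027 v=21.635732
2: F=12.193360 v=-19.903357
3: F=-2.658248 v=-23.751160
4: F=18.147336 v=-18.076418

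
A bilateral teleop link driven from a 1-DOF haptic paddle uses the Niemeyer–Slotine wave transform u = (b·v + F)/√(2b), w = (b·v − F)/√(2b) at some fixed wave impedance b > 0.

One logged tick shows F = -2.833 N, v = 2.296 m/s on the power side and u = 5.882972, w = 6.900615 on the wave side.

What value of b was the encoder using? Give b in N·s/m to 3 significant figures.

b = 15.5 N·s/m

u + w = 12.783587;  u + w = √(2b)·v, so √(2b) = 12.783587/2.296 = 5.567764.
b = (√(2b))²/2 = 31.000000/2 = 15.500000.
(Check via u − w = 2F/√(2b): u − w = -1.017643, 2F/√(2b) = -1.017644.)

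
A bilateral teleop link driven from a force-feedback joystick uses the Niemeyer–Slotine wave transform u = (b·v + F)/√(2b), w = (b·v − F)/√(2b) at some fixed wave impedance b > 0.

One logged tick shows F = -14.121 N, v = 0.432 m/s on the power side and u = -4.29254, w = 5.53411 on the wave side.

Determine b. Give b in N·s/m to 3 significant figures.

b = 4.13 N·s/m

u + w = 1.2416;  u + w = √(2b)·v, so √(2b) = 1.2416/0.432 = 2.8740.
b = (√(2b))²/2 = 8.2599/2 = 4.1300.
(Check via u − w = 2F/√(2b): u − w = -9.8267, 2F/√(2b) = -9.8267.)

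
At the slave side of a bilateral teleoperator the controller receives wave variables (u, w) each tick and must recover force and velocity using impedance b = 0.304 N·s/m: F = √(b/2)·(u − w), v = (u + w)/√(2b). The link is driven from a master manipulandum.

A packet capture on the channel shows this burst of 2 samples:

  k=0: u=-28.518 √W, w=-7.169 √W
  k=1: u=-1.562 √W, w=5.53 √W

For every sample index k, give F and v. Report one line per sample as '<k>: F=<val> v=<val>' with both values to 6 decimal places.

0: F=-8.323372 v=-45.767612
1: F=-2.764971 v=5.088853

k=0: u−w=-21.349000, u+w=-35.687000; √(b/2)=0.389872, √(2b)=0.779744; F=0.389872×(-21.349)=-8.323372, v=-35.687000/0.779744=-45.767612
k=1: u−w=-7.092000, u+w=3.968000; √(b/2)=0.389872, √(2b)=0.779744; F=0.389872×(-7.092)=-2.764971, v=3.968000/0.779744=5.088853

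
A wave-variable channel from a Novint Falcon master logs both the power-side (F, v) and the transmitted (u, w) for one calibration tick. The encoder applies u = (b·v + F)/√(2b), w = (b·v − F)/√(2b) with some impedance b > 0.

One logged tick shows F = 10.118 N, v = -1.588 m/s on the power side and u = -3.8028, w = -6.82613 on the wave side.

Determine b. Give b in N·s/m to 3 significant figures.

b = 22.4 N·s/m

u + w = -10.6289;  u + w = √(2b)·v, so √(2b) = -10.6289/(-1.588) = 6.6933.
b = (√(2b))²/2 = 44.8000/2 = 22.4000.
(Check via u − w = 2F/√(2b): u − w = 3.0233, 2F/√(2b) = 3.0233.)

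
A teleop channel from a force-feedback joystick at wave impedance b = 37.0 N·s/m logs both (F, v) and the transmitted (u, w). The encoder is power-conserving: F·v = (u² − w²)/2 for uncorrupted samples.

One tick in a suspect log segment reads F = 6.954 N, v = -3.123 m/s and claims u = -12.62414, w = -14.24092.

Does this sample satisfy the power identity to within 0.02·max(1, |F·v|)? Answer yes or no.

F·v = 6.954×(-3.123) = -21.71734 W.
(u² − w²)/2 = (159.36891 − 202.80380)/2 = -21.71745 W.
|Δ| = 0.00010;  2% of max(1, |F·v|) = 0.43435.

yes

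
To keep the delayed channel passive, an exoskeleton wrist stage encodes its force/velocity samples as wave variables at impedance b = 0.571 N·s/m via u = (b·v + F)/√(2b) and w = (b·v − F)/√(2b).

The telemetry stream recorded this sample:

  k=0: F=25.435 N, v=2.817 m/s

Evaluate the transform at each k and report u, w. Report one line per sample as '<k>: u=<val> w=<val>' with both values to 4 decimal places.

0: u=25.3064 w=-22.2960

k=0: b·v=0.571×2.817=1.6085; √(2b)=1.0686; u=(1.6085+25.435)/1.0686=25.3064, w=(1.6085−25.435)/1.0686=-22.2960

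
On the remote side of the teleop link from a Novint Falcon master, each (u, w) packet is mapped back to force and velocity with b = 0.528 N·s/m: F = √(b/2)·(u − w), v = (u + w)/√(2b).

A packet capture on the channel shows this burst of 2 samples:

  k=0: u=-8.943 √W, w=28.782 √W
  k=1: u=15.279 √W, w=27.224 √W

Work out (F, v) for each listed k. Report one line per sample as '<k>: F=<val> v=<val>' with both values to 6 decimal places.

0: F=-19.383456 v=19.305801
1: F=-6.137452 v=41.360676

k=0: u−w=-37.725000, u+w=19.839000; √(b/2)=0.513809, √(2b)=1.027619; F=0.513809×(-37.725)=-19.383456, v=19.839000/1.027619=19.305801
k=1: u−w=-11.945000, u+w=42.503000; √(b/2)=0.513809, √(2b)=1.027619; F=0.513809×(-11.945)=-6.137452, v=42.503000/1.027619=41.360676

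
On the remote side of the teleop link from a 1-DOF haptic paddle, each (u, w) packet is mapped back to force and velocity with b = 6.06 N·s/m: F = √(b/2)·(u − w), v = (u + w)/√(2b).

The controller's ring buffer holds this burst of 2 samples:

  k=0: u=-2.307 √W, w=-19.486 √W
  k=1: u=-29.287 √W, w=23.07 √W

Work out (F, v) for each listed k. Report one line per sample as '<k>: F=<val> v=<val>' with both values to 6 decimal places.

k=0: u−w=17.179000, u+w=-21.793000; √(b/2)=1.740690, √(2b)=3.481379; F=1.740690×17.179=29.903305, v=-21.793000/3.481379=-6.259876
k=1: u−w=-52.357000, u+w=-6.217000; √(b/2)=1.740690, √(2b)=3.481379; F=1.740690×(-52.357)=-91.137281, v=-6.217000/3.481379=-1.785787

0: F=29.903305 v=-6.259876
1: F=-91.137281 v=-1.785787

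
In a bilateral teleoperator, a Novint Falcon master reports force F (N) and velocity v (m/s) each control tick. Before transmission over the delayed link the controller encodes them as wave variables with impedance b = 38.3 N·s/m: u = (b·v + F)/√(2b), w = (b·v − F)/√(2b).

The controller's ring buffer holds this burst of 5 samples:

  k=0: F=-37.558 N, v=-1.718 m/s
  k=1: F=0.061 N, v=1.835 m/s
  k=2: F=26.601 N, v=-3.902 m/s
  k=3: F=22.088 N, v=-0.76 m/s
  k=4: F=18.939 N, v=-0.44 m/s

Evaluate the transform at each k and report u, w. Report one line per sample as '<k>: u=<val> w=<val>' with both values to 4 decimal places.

0: u=-11.8094 w=-3.2268
1: u=8.0371 w=8.0231
2: u=-14.0361 w=-20.1148
3: u=-0.8021 w=-5.8495
4: u=0.2385 w=-4.0894

k=0: b·v=38.3×(-1.718)=-65.7994; √(2b)=8.7521; u=(-65.7994+(-37.558))/8.7521=-11.8094, w=(-65.7994−(-37.558))/8.7521=-3.2268
k=1: b·v=38.3×1.835=70.2805; √(2b)=8.7521; u=(70.2805+0.061)/8.7521=8.0371, w=(70.2805−0.061)/8.7521=8.0231
k=2: b·v=38.3×(-3.902)=-149.4466; √(2b)=8.7521; u=(-149.4466+26.601)/8.7521=-14.0361, w=(-149.4466−26.601)/8.7521=-20.1148
k=3: b·v=38.3×(-0.76)=-29.1080; √(2b)=8.7521; u=(-29.1080+22.088)/8.7521=-0.8021, w=(-29.1080−22.088)/8.7521=-5.8495
k=4: b·v=38.3×(-0.44)=-16.8520; √(2b)=8.7521; u=(-16.8520+18.939)/8.7521=0.2385, w=(-16.8520−18.939)/8.7521=-4.0894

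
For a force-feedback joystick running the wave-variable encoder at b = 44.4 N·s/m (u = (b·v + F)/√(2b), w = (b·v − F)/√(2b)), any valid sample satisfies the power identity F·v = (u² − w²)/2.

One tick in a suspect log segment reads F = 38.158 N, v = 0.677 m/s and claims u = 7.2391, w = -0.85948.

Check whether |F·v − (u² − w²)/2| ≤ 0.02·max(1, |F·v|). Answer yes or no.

yes

F·v = 38.158×0.677 = 25.8330 W.
(u² − w²)/2 = (52.4046 − 0.7387)/2 = 25.8329 W.
|Δ| = 0.0000;  2% of max(1, |F·v|) = 0.5167.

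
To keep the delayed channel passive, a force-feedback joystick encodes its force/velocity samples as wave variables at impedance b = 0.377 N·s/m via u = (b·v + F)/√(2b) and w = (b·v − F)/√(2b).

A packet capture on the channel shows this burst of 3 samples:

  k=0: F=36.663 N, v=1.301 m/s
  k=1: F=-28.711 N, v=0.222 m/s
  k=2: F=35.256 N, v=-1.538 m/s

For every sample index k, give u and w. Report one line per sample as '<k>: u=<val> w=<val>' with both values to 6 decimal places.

k=0: b·v=0.377×1.301=0.490477; √(2b)=0.868332; u=(0.490477+36.663)/0.868332=42.787192, w=(0.490477−36.663)/0.868332=-41.657493
k=1: b·v=0.377×0.222=0.083694; √(2b)=0.868332; u=(0.083694+(-28.711))/0.868332=-32.968167, w=(0.083694−(-28.711))/0.868332=33.160937
k=2: b·v=0.377×(-1.538)=-0.579826; √(2b)=0.868332; u=(-0.579826+35.256)/0.868332=39.934247, w=(-0.579826−35.256)/0.868332=-41.269741

0: u=42.787192 w=-41.657493
1: u=-32.968167 w=33.160937
2: u=39.934247 w=-41.269741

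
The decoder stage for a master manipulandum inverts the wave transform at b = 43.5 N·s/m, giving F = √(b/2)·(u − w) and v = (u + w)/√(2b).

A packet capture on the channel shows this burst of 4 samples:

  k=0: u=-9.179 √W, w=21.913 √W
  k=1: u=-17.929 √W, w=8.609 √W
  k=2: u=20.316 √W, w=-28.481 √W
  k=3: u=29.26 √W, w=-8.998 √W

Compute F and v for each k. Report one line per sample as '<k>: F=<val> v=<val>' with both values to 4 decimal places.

0: F=-145.0034 v=1.3652
1: F=-123.7650 v=-0.9992
2: F=227.5741 v=-0.8754
3: F=178.4234 v=2.1723

k=0: u−w=-31.0920, u+w=12.7340; √(b/2)=4.6637, √(2b)=9.3274; F=4.6637×(-31.092)=-145.0034, v=12.7340/9.3274=1.3652
k=1: u−w=-26.5380, u+w=-9.3200; √(b/2)=4.6637, √(2b)=9.3274; F=4.6637×(-26.538)=-123.7650, v=-9.3200/9.3274=-0.9992
k=2: u−w=48.7970, u+w=-8.1650; √(b/2)=4.6637, √(2b)=9.3274; F=4.6637×48.797=227.5741, v=-8.1650/9.3274=-0.8754
k=3: u−w=38.2580, u+w=20.2620; √(b/2)=4.6637, √(2b)=9.3274; F=4.6637×38.258=178.4234, v=20.2620/9.3274=2.1723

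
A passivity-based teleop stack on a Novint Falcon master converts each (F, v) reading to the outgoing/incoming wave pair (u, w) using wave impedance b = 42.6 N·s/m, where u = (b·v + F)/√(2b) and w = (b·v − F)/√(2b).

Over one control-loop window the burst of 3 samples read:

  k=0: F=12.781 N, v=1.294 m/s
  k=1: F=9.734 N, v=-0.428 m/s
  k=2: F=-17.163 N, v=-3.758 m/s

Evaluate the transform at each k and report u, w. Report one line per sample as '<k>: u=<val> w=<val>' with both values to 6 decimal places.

k=0: b·v=42.6×1.294=55.124400; √(2b)=9.230385; u=(55.124400+12.781)/9.230385=7.356725, w=(55.124400−12.781)/9.230385=4.587393
k=1: b·v=42.6×(-0.428)=-18.232800; √(2b)=9.230385; u=(-18.232800+9.734)/9.230385=-0.920742, w=(-18.232800−9.734)/9.230385=-3.029863
k=2: b·v=42.6×(-3.758)=-160.090800; √(2b)=9.230385; u=(-160.090800+(-17.163))/9.230385=-19.203295, w=(-160.090800−(-17.163))/9.230385=-15.484490

0: u=7.356725 w=4.587393
1: u=-0.920742 w=-3.029863
2: u=-19.203295 w=-15.484490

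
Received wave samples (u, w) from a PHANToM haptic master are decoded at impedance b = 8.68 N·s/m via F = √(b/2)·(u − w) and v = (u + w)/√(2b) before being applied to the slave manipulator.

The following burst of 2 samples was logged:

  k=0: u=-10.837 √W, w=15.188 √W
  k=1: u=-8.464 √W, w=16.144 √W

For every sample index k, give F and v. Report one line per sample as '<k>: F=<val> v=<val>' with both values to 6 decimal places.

0: F=-54.217015 v=1.044273
1: F=-51.265026 v=1.843259

k=0: u−w=-26.025000, u+w=4.351000; √(b/2)=2.083267, √(2b)=4.166533; F=2.083267×(-26.025)=-54.217015, v=4.351000/4.166533=1.044273
k=1: u−w=-24.608000, u+w=7.680000; √(b/2)=2.083267, √(2b)=4.166533; F=2.083267×(-24.608)=-51.265026, v=7.680000/4.166533=1.843259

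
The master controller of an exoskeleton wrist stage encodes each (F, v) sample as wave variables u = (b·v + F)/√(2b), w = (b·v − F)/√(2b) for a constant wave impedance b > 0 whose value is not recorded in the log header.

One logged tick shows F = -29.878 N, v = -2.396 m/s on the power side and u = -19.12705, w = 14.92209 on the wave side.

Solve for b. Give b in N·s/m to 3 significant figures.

b = 1.54 N·s/m

u + w = -4.2050;  u + w = √(2b)·v, so √(2b) = -4.2050/(-2.396) = 1.7550.
b = (√(2b))²/2 = 3.0800/2 = 1.5400.
(Check via u − w = 2F/√(2b): u − w = -34.0491, 2F/√(2b) = -34.0492.)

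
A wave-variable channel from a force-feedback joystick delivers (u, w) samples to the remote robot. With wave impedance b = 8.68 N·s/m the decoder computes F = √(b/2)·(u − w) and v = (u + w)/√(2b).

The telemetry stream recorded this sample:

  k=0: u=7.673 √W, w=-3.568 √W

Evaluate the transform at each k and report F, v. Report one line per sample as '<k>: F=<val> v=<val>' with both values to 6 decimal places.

0: F=23.418001 v=0.985232

k=0: u−w=11.241000, u+w=4.105000; √(b/2)=2.083267, √(2b)=4.166533; F=2.083267×11.241=23.418001, v=4.105000/4.166533=0.985232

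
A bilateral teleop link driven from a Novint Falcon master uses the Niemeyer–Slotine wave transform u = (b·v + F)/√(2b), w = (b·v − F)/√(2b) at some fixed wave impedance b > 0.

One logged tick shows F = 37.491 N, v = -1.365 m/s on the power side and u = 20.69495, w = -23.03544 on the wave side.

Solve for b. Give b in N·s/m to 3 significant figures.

u + w = -2.3405;  u + w = √(2b)·v, so √(2b) = -2.3405/(-1.365) = 1.7146.
b = (√(2b))²/2 = 2.9400/2 = 1.4700.
(Check via u − w = 2F/√(2b): u − w = 43.7304, 2F/√(2b) = 43.7303.)

b = 1.47 N·s/m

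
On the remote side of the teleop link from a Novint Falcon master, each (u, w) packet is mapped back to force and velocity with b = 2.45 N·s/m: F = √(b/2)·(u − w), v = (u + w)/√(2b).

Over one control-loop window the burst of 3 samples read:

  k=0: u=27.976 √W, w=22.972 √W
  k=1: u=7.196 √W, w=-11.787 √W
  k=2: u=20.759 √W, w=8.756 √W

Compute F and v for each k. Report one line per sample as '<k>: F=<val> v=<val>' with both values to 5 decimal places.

k=0: u−w=5.00400, u+w=50.94800; √(b/2)=1.10680, √(2b)=2.21359; F=1.10680×5.004=5.53841, v=50.94800/2.21359=23.01596
k=1: u−w=18.98300, u+w=-4.59100; √(b/2)=1.10680, √(2b)=2.21359; F=1.10680×18.983=21.01033, v=-4.59100/2.21359=-2.07400
k=2: u−w=12.00300, u+w=29.51500; √(b/2)=1.10680, √(2b)=2.21359; F=1.10680×12.003=13.28489, v=29.51500/2.21359=13.33352

0: F=5.53841 v=23.01596
1: F=21.01033 v=-2.07400
2: F=13.28489 v=13.33352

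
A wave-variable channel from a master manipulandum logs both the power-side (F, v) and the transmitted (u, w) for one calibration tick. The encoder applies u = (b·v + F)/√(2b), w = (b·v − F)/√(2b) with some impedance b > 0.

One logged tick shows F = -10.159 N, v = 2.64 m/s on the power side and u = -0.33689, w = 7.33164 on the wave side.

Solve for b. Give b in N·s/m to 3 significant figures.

b = 3.51 N·s/m

u + w = 6.99475;  u + w = √(2b)·v, so √(2b) = 6.99475/2.64 = 2.64953.
b = (√(2b))²/2 = 7.01999/2 = 3.51000.
(Check via u − w = 2F/√(2b): u − w = -7.66853, 2F/√(2b) = -7.66854.)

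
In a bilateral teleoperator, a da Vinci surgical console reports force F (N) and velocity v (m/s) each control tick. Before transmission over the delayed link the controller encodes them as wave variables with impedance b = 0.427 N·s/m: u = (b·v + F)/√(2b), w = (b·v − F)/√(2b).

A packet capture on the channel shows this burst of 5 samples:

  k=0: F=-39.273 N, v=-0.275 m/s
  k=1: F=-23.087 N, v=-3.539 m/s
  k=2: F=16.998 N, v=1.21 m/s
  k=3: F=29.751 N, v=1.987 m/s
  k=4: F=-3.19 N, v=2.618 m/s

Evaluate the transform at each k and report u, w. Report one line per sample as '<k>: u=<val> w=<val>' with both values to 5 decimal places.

k=0: b·v=0.427×(-0.275)=-0.11743; √(2b)=0.92412; u=(-0.11743+(-39.273))/0.92412=-42.62474, w=(-0.11743−(-39.273))/0.92412=42.37061
k=1: b·v=0.427×(-3.539)=-1.51115; √(2b)=0.92412; u=(-1.51115+(-23.087))/0.92412=-26.61789, w=(-1.51115−(-23.087))/0.92412=23.34742
k=2: b·v=0.427×1.21=0.51667; √(2b)=0.92412; u=(0.51667+16.998)/0.92412=18.95278, w=(0.51667−16.998)/0.92412=-17.83460
k=3: b·v=0.427×1.987=0.84845; √(2b)=0.92412; u=(0.84845+29.751)/0.92412=33.11194, w=(0.84845−29.751)/0.92412=-31.27571
k=4: b·v=0.427×2.618=1.11789; √(2b)=0.92412; u=(1.11789+(-3.19))/0.92412=-2.24225, w=(1.11789−(-3.19))/0.92412=4.66160

0: u=-42.62474 w=42.37061
1: u=-26.61789 w=23.34742
2: u=18.95278 w=-17.83460
3: u=33.11194 w=-31.27571
4: u=-2.24225 w=4.66160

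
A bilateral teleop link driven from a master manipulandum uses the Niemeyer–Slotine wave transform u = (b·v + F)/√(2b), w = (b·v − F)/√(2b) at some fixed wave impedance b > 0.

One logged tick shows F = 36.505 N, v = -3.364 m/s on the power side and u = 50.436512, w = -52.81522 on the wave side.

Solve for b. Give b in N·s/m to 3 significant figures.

u + w = -2.378708;  u + w = √(2b)·v, so √(2b) = -2.378708/(-3.364) = 0.707107.
b = (√(2b))²/2 = 0.500000/2 = 0.250000.
(Check via u − w = 2F/√(2b): u − w = 103.251732, 2F/√(2b) = 103.251698.)

b = 0.25 N·s/m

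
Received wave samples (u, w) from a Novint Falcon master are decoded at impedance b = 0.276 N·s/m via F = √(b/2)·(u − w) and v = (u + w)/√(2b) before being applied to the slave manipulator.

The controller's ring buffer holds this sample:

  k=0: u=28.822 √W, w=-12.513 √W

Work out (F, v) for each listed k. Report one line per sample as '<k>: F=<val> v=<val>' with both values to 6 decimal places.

k=0: u−w=41.335000, u+w=16.309000; √(b/2)=0.371484, √(2b)=0.742967; F=0.371484×41.335=15.355271, v=16.309000/0.742967=21.951176

0: F=15.355271 v=21.951176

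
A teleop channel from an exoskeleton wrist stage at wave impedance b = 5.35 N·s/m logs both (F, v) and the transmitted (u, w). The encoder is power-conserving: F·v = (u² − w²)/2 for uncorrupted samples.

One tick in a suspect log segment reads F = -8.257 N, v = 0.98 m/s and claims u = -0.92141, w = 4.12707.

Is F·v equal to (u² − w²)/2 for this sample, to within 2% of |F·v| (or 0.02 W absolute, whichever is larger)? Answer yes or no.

yes

F·v = (-8.257)×0.98 = -8.0919 W.
(u² − w²)/2 = (0.8490 − 17.0327)/2 = -8.0919 W.
|Δ| = 0.0000;  2% of max(1, |F·v|) = 0.1618.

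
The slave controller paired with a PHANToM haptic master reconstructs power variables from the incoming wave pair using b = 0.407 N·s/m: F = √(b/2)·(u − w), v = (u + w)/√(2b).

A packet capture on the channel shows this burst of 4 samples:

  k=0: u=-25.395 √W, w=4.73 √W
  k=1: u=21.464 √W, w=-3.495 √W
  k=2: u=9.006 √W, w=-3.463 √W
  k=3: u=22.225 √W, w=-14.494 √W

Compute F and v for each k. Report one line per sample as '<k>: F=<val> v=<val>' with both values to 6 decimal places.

0: F=-13.589681 v=-22.904626
1: F=11.259248 v=19.916440
2: F=5.624887 v=6.143738
3: F=16.564299 v=8.568868

k=0: u−w=-30.125000, u+w=-20.665000; √(b/2)=0.451110, √(2b)=0.902219; F=0.451110×(-30.125)=-13.589681, v=-20.665000/0.902219=-22.904626
k=1: u−w=24.959000, u+w=17.969000; √(b/2)=0.451110, √(2b)=0.902219; F=0.451110×24.959=11.259248, v=17.969000/0.902219=19.916440
k=2: u−w=12.469000, u+w=5.543000; √(b/2)=0.451110, √(2b)=0.902219; F=0.451110×12.469=5.624887, v=5.543000/0.902219=6.143738
k=3: u−w=36.719000, u+w=7.731000; √(b/2)=0.451110, √(2b)=0.902219; F=0.451110×36.719=16.564299, v=7.731000/0.902219=8.568868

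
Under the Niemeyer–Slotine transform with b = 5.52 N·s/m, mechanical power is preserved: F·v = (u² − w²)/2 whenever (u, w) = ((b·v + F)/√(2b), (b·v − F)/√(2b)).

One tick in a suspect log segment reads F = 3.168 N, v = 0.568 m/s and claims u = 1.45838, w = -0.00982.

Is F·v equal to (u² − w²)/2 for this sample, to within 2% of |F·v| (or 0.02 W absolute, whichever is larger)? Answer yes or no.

F·v = 3.168×0.568 = 1.79942 W.
(u² − w²)/2 = (2.12687 − 0.00010)/2 = 1.06339 W.
|Δ| = 0.73604;  2% of max(1, |F·v|) = 0.03599.

no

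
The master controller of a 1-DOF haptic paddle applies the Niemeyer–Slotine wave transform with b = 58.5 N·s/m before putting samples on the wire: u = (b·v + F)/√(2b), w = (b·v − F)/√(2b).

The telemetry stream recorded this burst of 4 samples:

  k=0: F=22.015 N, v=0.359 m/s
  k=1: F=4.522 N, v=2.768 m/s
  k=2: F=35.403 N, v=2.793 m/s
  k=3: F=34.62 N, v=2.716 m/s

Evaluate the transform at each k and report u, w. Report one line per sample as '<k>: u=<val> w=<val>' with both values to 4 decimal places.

k=0: b·v=58.5×0.359=21.0015; √(2b)=10.8167; u=(21.0015+22.015)/10.8167=3.9769, w=(21.0015−22.015)/10.8167=-0.0937
k=1: b·v=58.5×2.768=161.9280; √(2b)=10.8167; u=(161.9280+4.522)/10.8167=15.3883, w=(161.9280−4.522)/10.8167=14.5522
k=2: b·v=58.5×2.793=163.3905; √(2b)=10.8167; u=(163.3905+35.403)/10.8167=18.3785, w=(163.3905−35.403)/10.8167=11.8324
k=3: b·v=58.5×2.716=158.8860; √(2b)=10.8167; u=(158.8860+34.62)/10.8167=17.8896, w=(158.8860−34.62)/10.8167=11.4884

0: u=3.9769 w=-0.0937
1: u=15.3883 w=14.5522
2: u=18.3785 w=11.8324
3: u=17.8896 w=11.4884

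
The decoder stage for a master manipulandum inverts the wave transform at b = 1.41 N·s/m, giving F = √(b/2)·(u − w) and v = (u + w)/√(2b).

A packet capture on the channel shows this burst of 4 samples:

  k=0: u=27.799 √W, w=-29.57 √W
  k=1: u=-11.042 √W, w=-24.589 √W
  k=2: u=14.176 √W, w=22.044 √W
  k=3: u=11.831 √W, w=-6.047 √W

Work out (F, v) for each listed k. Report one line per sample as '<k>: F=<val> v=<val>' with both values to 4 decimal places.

0: F=48.1695 v=-1.0546
1: F=11.3746 v=-21.2180
2: F=-6.6063 v=21.5687
3: F=15.0111 v=3.4443

k=0: u−w=57.3690, u+w=-1.7710; √(b/2)=0.8396, √(2b)=1.6793; F=0.8396×57.369=48.1695, v=-1.7710/1.6793=-1.0546
k=1: u−w=13.5470, u+w=-35.6310; √(b/2)=0.8396, √(2b)=1.6793; F=0.8396×13.547=11.3746, v=-35.6310/1.6793=-21.2180
k=2: u−w=-7.8680, u+w=36.2200; √(b/2)=0.8396, √(2b)=1.6793; F=0.8396×(-7.868)=-6.6063, v=36.2200/1.6793=21.5687
k=3: u−w=17.8780, u+w=5.7840; √(b/2)=0.8396, √(2b)=1.6793; F=0.8396×17.878=15.0111, v=5.7840/1.6793=3.4443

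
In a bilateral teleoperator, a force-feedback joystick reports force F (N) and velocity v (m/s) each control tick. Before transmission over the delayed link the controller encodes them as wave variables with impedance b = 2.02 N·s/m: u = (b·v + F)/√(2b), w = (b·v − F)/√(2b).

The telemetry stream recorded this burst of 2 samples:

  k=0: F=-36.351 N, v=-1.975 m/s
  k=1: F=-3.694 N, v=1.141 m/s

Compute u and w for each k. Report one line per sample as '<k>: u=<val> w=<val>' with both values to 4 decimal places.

k=0: b·v=2.02×(-1.975)=-3.9895; √(2b)=2.0100; u=(-3.9895+(-36.351))/2.0100=-20.0701, w=(-3.9895−(-36.351))/2.0100=16.1004
k=1: b·v=2.02×1.141=2.3048; √(2b)=2.0100; u=(2.3048+(-3.694))/2.0100=-0.6911, w=(2.3048−(-3.694))/2.0100=2.9845

0: u=-20.0701 w=16.1004
1: u=-0.6911 w=2.9845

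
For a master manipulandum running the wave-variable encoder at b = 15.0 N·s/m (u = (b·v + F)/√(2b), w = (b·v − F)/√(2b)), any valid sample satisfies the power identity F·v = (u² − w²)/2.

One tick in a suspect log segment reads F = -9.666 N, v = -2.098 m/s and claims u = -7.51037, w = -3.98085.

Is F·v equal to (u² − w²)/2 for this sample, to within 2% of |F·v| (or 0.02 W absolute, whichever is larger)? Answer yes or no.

F·v = (-9.666)×(-2.098) = 20.2793 W.
(u² − w²)/2 = (56.4057 − 15.8472)/2 = 20.2792 W.
|Δ| = 0.0000;  2% of max(1, |F·v|) = 0.4056.

yes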